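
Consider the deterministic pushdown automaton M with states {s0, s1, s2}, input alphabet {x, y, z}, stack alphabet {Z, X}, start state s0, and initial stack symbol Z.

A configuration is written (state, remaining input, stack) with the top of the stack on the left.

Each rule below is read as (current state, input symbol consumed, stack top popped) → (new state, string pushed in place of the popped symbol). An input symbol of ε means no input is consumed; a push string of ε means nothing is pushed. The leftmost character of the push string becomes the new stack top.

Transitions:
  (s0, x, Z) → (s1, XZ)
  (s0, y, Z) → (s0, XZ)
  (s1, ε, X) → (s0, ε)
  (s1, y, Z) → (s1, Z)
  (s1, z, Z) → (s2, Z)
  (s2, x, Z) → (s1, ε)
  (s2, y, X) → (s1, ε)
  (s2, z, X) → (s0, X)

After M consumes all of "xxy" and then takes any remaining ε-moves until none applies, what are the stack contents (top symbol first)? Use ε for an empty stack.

(s0, xxy, Z) ⊢ (s1, xy, XZ) ⊢ (s0, xy, Z) ⊢ (s1, y, XZ) ⊢ (s0, y, Z) ⊢ (s0, ε, XZ)
All input consumed in state s0 with stack XZ.

XZ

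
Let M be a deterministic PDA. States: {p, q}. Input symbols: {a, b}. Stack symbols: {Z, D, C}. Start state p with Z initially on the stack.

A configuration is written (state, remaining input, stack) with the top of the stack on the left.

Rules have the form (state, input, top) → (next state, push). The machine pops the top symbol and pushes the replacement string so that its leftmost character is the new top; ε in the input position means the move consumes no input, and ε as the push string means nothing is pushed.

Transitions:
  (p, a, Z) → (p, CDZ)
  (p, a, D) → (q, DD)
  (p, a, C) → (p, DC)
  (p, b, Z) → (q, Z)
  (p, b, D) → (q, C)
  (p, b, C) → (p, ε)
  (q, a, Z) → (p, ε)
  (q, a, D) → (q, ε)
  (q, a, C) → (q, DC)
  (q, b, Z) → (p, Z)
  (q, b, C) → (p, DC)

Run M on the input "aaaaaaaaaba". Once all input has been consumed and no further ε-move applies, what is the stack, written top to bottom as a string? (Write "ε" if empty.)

(p, aaaaaaaaaba, Z)
  read a, top Z: go to p, push CDZ → (p, aaaaaaaaba, CDZ)
  read a, top C: go to p, push DC → (p, aaaaaaaba, DCDZ)
  read a, top D: go to q, push DD → (q, aaaaaaba, DDCDZ)
  read a, top D: go to q, push ε → (q, aaaaaba, DCDZ)
  read a, top D: go to q, push ε → (q, aaaaba, CDZ)
  read a, top C: go to q, push DC → (q, aaaba, DCDZ)
  read a, top D: go to q, push ε → (q, aaba, CDZ)
  read a, top C: go to q, push DC → (q, aba, DCDZ)
  read a, top D: go to q, push ε → (q, ba, CDZ)
  read b, top C: go to p, push DC → (p, a, DCDZ)
  read a, top D: go to q, push DD → (q, ε, DDCDZ)
All input consumed in state q with stack DDCDZ.

DDCDZ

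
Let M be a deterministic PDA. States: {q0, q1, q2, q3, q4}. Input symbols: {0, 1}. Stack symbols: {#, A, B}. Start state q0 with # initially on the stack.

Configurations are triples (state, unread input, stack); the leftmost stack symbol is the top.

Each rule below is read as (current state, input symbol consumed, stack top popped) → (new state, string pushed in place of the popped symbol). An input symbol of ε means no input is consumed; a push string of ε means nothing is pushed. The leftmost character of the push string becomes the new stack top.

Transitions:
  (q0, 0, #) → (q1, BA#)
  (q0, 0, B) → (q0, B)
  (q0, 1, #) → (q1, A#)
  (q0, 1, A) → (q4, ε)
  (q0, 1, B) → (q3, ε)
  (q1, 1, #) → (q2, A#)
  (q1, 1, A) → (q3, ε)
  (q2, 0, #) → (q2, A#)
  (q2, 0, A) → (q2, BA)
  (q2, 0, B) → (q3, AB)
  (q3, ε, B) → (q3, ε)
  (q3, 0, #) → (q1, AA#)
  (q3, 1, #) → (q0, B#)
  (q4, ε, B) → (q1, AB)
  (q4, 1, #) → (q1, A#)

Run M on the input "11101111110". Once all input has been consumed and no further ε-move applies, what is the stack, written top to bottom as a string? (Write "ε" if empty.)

(q0, 11101111110, #)
  read 1, top #: go to q1, push A# → (q1, 1101111110, A#)
  read 1, top A: go to q3, push ε → (q3, 101111110, #)
  read 1, top #: go to q0, push B# → (q0, 01111110, B#)
  read 0, top B: go to q0, push B → (q0, 1111110, B#)
  read 1, top B: go to q3, push ε → (q3, 111110, #)
  read 1, top #: go to q0, push B# → (q0, 11110, B#)
  read 1, top B: go to q3, push ε → (q3, 1110, #)
  read 1, top #: go to q0, push B# → (q0, 110, B#)
  read 1, top B: go to q3, push ε → (q3, 10, #)
  read 1, top #: go to q0, push B# → (q0, 0, B#)
  read 0, top B: go to q0, push B → (q0, ε, B#)
All input consumed in state q0 with stack B#.

B#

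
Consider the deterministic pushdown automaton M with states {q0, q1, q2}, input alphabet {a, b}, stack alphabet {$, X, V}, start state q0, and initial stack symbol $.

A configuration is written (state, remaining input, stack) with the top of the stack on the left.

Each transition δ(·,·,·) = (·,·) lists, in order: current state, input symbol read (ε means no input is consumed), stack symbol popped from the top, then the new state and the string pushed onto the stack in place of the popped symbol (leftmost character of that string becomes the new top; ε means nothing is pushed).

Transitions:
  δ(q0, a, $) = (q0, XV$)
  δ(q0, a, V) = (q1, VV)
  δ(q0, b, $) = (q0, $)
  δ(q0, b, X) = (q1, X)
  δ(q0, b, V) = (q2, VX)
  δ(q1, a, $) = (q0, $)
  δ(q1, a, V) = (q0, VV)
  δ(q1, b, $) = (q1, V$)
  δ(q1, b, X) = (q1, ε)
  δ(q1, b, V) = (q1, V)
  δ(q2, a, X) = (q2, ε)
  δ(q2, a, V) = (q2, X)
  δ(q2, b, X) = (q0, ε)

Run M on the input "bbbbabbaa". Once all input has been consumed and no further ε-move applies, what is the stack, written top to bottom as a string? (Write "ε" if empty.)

VVV$

(q0, bbbbabbaa, $)
  read b, top $: go to q0, push $ → (q0, bbbabbaa, $)
  read b, top $: go to q0, push $ → (q0, bbabbaa, $)
  read b, top $: go to q0, push $ → (q0, babbaa, $)
  read b, top $: go to q0, push $ → (q0, abbaa, $)
  read a, top $: go to q0, push XV$ → (q0, bbaa, XV$)
  read b, top X: go to q1, push X → (q1, baa, XV$)
  read b, top X: go to q1, push ε → (q1, aa, V$)
  read a, top V: go to q0, push VV → (q0, a, VV$)
  read a, top V: go to q1, push VV → (q1, ε, VVV$)
All input consumed in state q1 with stack VVV$.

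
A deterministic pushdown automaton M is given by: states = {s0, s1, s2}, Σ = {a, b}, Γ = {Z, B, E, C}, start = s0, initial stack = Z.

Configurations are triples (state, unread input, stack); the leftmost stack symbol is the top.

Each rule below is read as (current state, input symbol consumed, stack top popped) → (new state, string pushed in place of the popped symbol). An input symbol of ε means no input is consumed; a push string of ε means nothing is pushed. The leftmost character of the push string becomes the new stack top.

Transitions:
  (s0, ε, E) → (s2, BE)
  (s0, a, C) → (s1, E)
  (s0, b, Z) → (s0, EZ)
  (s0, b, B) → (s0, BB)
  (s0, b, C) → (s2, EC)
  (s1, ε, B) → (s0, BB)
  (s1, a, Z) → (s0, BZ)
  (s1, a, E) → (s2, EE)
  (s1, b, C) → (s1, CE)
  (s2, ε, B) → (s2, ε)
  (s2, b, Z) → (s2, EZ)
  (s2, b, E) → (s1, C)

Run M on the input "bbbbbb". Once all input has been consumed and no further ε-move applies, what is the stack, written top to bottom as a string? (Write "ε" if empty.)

CEEEEZ

(s0, bbbbbb, Z) ⊢ (s0, bbbbb, EZ) ⊢ (s2, bbbbb, BEZ) ⊢ (s2, bbbbb, EZ) ⊢ (s1, bbbb, CZ) ⊢ (s1, bbb, CEZ) ⊢ (s1, bb, CEEZ) ⊢ (s1, b, CEEEZ) ⊢ (s1, ε, CEEEEZ)
All input consumed in state s1 with stack CEEEEZ.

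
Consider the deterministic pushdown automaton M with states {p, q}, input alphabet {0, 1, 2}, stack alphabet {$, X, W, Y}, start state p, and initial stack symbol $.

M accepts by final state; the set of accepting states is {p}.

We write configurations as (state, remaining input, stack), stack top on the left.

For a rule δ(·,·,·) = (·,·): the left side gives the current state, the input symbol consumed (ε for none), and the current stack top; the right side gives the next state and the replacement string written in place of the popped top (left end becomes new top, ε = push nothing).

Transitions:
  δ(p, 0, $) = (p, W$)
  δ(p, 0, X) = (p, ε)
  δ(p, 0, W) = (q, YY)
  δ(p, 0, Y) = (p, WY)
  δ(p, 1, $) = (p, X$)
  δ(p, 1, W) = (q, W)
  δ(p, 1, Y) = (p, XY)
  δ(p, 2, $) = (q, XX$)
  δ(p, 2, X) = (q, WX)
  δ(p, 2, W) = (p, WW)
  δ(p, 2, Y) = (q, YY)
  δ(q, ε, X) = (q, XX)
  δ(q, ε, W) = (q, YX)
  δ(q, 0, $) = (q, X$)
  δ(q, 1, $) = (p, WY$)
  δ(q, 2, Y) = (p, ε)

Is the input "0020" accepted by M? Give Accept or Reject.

Accept

(p, 0020, $) ⊢ (p, 020, W$) ⊢ (q, 20, YY$) ⊢ (p, 0, Y$) ⊢ (p, ε, WY$)
All input consumed; state p ∈ F.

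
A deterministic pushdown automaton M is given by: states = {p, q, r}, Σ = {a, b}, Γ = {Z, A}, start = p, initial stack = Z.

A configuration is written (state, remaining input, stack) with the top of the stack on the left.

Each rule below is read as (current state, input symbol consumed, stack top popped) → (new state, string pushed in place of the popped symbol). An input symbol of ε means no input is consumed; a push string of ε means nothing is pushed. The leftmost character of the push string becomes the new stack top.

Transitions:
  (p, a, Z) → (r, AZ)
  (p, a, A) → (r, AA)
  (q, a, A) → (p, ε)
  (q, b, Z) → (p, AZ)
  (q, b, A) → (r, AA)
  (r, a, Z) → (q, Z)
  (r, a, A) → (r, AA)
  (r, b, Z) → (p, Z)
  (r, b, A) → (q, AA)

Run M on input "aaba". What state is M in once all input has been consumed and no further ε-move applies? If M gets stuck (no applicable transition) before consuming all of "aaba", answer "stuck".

p

(p, aaba, Z)
  read a, top Z: go to r, push AZ → (r, aba, AZ)
  read a, top A: go to r, push AA → (r, ba, AAZ)
  read b, top A: go to q, push AA → (q, a, AAAZ)
  read a, top A: go to p, push ε → (p, ε, AAZ)
All input consumed; M is in state p.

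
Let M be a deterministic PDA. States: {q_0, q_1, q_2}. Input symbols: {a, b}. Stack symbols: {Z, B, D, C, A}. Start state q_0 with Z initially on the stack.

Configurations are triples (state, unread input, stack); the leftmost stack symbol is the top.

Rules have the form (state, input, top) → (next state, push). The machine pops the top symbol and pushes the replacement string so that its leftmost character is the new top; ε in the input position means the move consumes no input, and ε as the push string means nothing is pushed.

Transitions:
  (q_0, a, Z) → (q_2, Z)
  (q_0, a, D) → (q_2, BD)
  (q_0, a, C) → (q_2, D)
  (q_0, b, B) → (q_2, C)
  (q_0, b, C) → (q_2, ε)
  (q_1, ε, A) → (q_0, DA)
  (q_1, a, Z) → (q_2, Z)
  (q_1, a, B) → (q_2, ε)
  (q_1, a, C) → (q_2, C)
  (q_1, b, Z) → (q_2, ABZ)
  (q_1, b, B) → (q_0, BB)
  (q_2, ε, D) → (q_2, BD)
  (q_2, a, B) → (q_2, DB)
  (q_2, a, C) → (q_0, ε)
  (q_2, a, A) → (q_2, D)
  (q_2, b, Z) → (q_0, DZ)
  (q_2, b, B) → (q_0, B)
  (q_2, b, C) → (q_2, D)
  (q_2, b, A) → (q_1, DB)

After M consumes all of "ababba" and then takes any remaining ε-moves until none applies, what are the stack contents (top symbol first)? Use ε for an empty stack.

DZ

(q_0, ababba, Z)
  read a, top Z: go to q_2, push Z → (q_2, babba, Z)
  read b, top Z: go to q_0, push DZ → (q_0, abba, DZ)
  read a, top D: go to q_2, push BD → (q_2, bba, BDZ)
  read b, top B: go to q_0, push B → (q_0, ba, BDZ)
  read b, top B: go to q_2, push C → (q_2, a, CDZ)
  read a, top C: go to q_0, push ε → (q_0, ε, DZ)
All input consumed in state q_0 with stack DZ.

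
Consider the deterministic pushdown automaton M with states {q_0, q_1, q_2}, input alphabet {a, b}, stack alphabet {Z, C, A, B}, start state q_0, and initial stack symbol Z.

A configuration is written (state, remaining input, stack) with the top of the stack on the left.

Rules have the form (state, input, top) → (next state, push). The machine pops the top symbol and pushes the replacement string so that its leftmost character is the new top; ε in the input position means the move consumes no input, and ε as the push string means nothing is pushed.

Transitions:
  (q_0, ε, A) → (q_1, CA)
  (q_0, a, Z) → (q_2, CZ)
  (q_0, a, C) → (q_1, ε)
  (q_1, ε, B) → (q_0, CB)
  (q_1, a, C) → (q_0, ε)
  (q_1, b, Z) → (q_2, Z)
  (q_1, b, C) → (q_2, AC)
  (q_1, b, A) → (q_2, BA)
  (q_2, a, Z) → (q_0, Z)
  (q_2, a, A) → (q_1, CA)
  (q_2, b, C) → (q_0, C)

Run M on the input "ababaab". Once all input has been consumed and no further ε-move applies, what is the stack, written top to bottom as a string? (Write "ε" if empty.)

CZ

(q_0, ababaab, Z) ⊢ (q_2, babaab, CZ) ⊢ (q_0, abaab, CZ) ⊢ (q_1, baab, Z) ⊢ (q_2, aab, Z) ⊢ (q_0, ab, Z) ⊢ (q_2, b, CZ) ⊢ (q_0, ε, CZ)
All input consumed in state q_0 with stack CZ.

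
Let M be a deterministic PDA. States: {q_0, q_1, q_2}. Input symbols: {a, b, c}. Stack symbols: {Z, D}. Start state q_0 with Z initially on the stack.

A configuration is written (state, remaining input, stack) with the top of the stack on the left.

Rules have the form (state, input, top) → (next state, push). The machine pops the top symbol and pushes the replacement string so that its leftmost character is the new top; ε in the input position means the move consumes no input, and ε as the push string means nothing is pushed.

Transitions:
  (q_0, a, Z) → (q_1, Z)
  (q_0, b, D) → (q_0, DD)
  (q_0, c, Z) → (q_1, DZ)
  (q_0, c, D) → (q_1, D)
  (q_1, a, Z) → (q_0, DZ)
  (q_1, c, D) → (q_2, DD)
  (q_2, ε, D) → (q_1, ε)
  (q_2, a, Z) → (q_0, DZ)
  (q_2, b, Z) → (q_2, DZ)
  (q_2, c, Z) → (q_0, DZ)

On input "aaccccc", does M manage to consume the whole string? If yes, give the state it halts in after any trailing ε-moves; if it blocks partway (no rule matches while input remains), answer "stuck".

q_1

(q_0, aaccccc, Z) ⊢ (q_1, accccc, Z) ⊢ (q_0, ccccc, DZ) ⊢ (q_1, cccc, DZ) ⊢ (q_2, ccc, DDZ) ⊢ (q_1, ccc, DZ) ⊢ (q_2, cc, DDZ) ⊢ (q_1, cc, DZ) ⊢ (q_2, c, DDZ) ⊢ (q_1, c, DZ) ⊢ (q_2, ε, DDZ) ⊢ (q_1, ε, DZ)
All input consumed; M is in state q_1.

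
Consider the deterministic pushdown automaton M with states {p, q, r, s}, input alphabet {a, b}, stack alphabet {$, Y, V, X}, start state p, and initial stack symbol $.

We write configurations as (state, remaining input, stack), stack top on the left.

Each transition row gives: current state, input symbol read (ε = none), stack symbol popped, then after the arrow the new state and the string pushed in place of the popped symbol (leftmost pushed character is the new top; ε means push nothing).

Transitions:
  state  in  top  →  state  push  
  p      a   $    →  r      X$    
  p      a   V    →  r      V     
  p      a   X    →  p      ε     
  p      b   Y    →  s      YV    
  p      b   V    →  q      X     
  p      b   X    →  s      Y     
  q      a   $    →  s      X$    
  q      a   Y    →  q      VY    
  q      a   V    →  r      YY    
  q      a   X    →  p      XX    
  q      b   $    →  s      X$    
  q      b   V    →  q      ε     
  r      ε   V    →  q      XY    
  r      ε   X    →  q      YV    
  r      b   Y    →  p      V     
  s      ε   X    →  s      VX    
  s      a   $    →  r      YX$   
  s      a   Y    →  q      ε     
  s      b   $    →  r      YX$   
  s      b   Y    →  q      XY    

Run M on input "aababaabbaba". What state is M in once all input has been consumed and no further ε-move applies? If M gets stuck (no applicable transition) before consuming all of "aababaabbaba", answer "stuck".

(p, aababaabbaba, $)
  read a, top $: go to r, push X$ → (r, ababaabbaba, X$)
  ε-move, top X: go to q, push YV → (q, ababaabbaba, YV$)
  read a, top Y: go to q, push VY → (q, babaabbaba, VYV$)
  read b, top V: go to q, push ε → (q, abaabbaba, YV$)
  read a, top Y: go to q, push VY → (q, baabbaba, VYV$)
  read b, top V: go to q, push ε → (q, aabbaba, YV$)
  read a, top Y: go to q, push VY → (q, abbaba, VYV$)
  read a, top V: go to r, push YY → (r, bbaba, YYYV$)
  read b, top Y: go to p, push V → (p, baba, VYYV$)
  read b, top V: go to q, push X → (q, aba, XYYV$)
  read a, top X: go to p, push XX → (p, ba, XXYYV$)
  read b, top X: go to s, push Y → (s, a, YXYYV$)
  read a, top Y: go to q, push ε → (q, ε, XYYV$)
All input consumed; M is in state q.

q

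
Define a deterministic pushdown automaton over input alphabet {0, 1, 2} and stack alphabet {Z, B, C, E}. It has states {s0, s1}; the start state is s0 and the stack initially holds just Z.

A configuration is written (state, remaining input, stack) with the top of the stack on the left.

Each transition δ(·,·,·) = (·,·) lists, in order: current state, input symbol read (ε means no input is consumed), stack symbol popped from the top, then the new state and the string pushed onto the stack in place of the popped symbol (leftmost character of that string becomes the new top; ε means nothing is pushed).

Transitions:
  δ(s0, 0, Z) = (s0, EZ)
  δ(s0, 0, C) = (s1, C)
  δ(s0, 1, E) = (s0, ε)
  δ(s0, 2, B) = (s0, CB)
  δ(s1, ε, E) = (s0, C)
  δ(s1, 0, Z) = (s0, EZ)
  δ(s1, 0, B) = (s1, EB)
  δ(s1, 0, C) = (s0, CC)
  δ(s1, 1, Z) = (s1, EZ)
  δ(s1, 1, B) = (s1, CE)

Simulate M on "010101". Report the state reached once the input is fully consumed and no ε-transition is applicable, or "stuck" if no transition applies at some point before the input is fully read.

(s0, 010101, Z)
  read 0, top Z: go to s0, push EZ → (s0, 10101, EZ)
  read 1, top E: go to s0, push ε → (s0, 0101, Z)
  read 0, top Z: go to s0, push EZ → (s0, 101, EZ)
  read 1, top E: go to s0, push ε → (s0, 01, Z)
  read 0, top Z: go to s0, push EZ → (s0, 1, EZ)
  read 1, top E: go to s0, push ε → (s0, ε, Z)
All input consumed; M is in state s0.

s0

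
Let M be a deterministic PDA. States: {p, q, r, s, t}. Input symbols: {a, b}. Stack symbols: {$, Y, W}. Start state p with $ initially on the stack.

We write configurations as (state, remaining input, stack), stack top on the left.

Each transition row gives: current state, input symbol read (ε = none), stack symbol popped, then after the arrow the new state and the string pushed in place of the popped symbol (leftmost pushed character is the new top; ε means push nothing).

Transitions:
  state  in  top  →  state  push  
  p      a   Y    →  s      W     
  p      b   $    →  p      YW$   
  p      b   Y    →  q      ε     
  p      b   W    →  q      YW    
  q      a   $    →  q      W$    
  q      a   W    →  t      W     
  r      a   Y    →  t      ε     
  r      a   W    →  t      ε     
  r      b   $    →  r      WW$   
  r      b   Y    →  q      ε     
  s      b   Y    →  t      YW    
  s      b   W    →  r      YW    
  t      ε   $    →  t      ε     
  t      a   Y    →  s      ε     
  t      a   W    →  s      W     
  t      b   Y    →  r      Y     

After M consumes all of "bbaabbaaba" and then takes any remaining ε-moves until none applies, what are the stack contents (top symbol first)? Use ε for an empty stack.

W$

(p, bbaabbaaba, $)
  read b, top $: go to p, push YW$ → (p, baabbaaba, YW$)
  read b, top Y: go to q, push ε → (q, aabbaaba, W$)
  read a, top W: go to t, push W → (t, abbaaba, W$)
  read a, top W: go to s, push W → (s, bbaaba, W$)
  read b, top W: go to r, push YW → (r, baaba, YW$)
  read b, top Y: go to q, push ε → (q, aaba, W$)
  read a, top W: go to t, push W → (t, aba, W$)
  read a, top W: go to s, push W → (s, ba, W$)
  read b, top W: go to r, push YW → (r, a, YW$)
  read a, top Y: go to t, push ε → (t, ε, W$)
All input consumed in state t with stack W$.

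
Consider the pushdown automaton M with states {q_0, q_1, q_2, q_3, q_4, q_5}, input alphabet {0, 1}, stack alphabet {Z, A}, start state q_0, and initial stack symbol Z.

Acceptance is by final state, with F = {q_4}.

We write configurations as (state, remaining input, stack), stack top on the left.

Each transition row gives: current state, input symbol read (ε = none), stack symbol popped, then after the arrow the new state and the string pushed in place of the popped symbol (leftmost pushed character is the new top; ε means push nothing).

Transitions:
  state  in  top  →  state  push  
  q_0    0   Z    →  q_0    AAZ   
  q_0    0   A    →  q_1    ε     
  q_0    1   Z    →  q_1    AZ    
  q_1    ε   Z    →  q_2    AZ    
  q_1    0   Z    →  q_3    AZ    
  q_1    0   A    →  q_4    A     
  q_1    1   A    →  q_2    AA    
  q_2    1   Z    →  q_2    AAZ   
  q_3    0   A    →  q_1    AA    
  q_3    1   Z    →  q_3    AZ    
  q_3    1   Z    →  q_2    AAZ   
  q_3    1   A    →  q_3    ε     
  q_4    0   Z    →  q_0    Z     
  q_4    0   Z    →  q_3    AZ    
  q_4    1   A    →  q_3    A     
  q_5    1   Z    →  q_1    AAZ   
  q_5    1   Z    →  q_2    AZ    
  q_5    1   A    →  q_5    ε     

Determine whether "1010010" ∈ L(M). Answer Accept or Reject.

No computation consumes all input and reaches a final state.

Reject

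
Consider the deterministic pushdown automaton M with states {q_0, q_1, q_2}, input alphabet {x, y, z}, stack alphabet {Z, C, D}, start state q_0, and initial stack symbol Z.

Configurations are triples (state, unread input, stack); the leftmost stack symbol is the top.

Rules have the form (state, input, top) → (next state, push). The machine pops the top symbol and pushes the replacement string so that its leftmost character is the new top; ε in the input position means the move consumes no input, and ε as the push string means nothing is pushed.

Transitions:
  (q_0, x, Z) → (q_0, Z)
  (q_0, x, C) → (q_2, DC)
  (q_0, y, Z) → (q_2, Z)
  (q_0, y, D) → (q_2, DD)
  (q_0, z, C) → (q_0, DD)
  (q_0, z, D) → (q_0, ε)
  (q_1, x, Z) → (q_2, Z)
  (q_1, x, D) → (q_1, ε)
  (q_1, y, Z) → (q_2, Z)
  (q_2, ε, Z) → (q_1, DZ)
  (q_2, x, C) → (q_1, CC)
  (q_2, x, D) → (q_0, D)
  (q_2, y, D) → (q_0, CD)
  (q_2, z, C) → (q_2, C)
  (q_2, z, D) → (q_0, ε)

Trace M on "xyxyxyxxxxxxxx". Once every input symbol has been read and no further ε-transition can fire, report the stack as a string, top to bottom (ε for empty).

DZ

(q_0, xyxyxyxxxxxxxx, Z)
  read x, top Z: go to q_0, push Z → (q_0, yxyxyxxxxxxxx, Z)
  read y, top Z: go to q_2, push Z → (q_2, xyxyxxxxxxxx, Z)
  ε-move, top Z: go to q_1, push DZ → (q_1, xyxyxxxxxxxx, DZ)
  read x, top D: go to q_1, push ε → (q_1, yxyxxxxxxxx, Z)
  read y, top Z: go to q_2, push Z → (q_2, xyxxxxxxxx, Z)
  ε-move, top Z: go to q_1, push DZ → (q_1, xyxxxxxxxx, DZ)
  read x, top D: go to q_1, push ε → (q_1, yxxxxxxxx, Z)
  read y, top Z: go to q_2, push Z → (q_2, xxxxxxxx, Z)
  ε-move, top Z: go to q_1, push DZ → (q_1, xxxxxxxx, DZ)
  read x, top D: go to q_1, push ε → (q_1, xxxxxxx, Z)
  read x, top Z: go to q_2, push Z → (q_2, xxxxxx, Z)
  ε-move, top Z: go to q_1, push DZ → (q_1, xxxxxx, DZ)
  read x, top D: go to q_1, push ε → (q_1, xxxxx, Z)
  read x, top Z: go to q_2, push Z → (q_2, xxxx, Z)
  ε-move, top Z: go to q_1, push DZ → (q_1, xxxx, DZ)
  read x, top D: go to q_1, push ε → (q_1, xxx, Z)
  read x, top Z: go to q_2, push Z → (q_2, xx, Z)
  ε-move, top Z: go to q_1, push DZ → (q_1, xx, DZ)
  read x, top D: go to q_1, push ε → (q_1, x, Z)
  read x, top Z: go to q_2, push Z → (q_2, ε, Z)
  ε-move, top Z: go to q_1, push DZ → (q_1, ε, DZ)
All input consumed in state q_1 with stack DZ.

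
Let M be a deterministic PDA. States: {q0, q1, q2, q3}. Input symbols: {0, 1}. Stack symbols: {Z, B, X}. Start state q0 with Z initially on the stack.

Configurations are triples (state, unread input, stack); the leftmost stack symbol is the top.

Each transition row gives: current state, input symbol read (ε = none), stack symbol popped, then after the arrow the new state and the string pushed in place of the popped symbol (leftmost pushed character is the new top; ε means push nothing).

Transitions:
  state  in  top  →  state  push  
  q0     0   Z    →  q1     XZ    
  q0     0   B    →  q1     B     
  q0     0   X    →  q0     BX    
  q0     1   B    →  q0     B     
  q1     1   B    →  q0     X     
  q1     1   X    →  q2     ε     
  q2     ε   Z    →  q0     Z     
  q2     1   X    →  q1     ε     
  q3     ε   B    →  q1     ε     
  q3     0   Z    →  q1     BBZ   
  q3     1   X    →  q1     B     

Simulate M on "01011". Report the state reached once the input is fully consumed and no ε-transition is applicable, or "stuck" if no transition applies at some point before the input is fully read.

(q0, 01011, Z) ⊢ (q1, 1011, XZ) ⊢ (q2, 011, Z) ⊢ (q0, 011, Z) ⊢ (q1, 11, XZ) ⊢ (q2, 1, Z) ⊢ (q0, 1, Z)
No transition for (q0, 1, top Z); M blocks with input 1 remaining.

stuck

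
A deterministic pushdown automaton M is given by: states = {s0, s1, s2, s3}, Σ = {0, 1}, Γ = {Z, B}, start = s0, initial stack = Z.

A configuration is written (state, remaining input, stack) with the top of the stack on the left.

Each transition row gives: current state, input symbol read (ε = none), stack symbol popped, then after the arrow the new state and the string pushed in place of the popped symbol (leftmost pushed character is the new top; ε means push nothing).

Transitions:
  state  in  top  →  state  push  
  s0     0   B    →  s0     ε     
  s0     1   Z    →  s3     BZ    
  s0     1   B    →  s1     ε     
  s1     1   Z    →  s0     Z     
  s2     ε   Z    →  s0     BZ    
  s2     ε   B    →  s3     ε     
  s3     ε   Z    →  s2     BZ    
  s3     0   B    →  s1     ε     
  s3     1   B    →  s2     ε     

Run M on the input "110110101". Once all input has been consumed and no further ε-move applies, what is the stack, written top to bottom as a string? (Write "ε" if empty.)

(s0, 110110101, Z) ⊢ (s3, 10110101, BZ) ⊢ (s2, 0110101, Z) ⊢ (s0, 0110101, BZ) ⊢ (s0, 110101, Z) ⊢ (s3, 10101, BZ) ⊢ (s2, 0101, Z) ⊢ (s0, 0101, BZ) ⊢ (s0, 101, Z) ⊢ (s3, 01, BZ) ⊢ (s1, 1, Z) ⊢ (s0, ε, Z)
All input consumed in state s0 with stack Z.

Z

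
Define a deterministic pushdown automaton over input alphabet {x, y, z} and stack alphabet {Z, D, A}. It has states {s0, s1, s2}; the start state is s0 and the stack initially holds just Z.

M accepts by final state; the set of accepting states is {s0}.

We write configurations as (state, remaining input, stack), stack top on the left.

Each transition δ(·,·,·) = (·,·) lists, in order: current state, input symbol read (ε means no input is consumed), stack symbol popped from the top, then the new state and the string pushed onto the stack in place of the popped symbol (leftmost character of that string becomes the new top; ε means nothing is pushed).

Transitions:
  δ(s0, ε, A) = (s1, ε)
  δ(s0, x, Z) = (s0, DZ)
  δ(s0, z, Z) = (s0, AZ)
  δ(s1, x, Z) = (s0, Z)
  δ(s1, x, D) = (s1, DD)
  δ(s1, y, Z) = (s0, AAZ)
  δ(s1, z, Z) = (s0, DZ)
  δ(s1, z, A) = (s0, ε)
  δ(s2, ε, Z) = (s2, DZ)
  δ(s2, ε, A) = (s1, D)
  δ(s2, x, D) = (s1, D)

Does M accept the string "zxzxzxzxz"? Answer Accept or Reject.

(s0, zxzxzxzxz, Z)
  read z, top Z: go to s0, push AZ → (s0, xzxzxzxz, AZ)
  ε-move, top A: go to s1, push ε → (s1, xzxzxzxz, Z)
  read x, top Z: go to s0, push Z → (s0, zxzxzxz, Z)
  read z, top Z: go to s0, push AZ → (s0, xzxzxz, AZ)
  ε-move, top A: go to s1, push ε → (s1, xzxzxz, Z)
  read x, top Z: go to s0, push Z → (s0, zxzxz, Z)
  read z, top Z: go to s0, push AZ → (s0, xzxz, AZ)
  ε-move, top A: go to s1, push ε → (s1, xzxz, Z)
  read x, top Z: go to s0, push Z → (s0, zxz, Z)
  read z, top Z: go to s0, push AZ → (s0, xz, AZ)
  ε-move, top A: go to s1, push ε → (s1, xz, Z)
  read x, top Z: go to s0, push Z → (s0, z, Z)
  read z, top Z: go to s0, push AZ → (s0, ε, AZ)
All input consumed; state s0 ∈ F.

Accept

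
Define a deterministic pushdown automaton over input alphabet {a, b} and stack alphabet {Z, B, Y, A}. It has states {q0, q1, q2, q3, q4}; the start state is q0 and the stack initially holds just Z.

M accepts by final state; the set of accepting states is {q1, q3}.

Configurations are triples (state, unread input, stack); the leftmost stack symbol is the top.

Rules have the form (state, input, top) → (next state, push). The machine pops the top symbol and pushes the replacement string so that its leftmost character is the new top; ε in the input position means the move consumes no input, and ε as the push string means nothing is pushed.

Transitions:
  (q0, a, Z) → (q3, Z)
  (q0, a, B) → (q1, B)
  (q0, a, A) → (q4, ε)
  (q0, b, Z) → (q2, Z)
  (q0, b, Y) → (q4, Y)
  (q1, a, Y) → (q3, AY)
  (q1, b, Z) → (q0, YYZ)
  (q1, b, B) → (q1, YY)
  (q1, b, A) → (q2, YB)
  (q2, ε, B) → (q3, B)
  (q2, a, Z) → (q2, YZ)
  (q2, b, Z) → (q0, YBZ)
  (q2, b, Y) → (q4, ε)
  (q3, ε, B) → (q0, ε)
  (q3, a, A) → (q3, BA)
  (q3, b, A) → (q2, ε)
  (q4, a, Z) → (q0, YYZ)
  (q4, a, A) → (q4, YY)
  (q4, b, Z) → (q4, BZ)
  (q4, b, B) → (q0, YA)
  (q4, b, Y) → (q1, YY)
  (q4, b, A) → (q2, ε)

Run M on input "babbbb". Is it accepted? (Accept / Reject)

(q0, babbbb, Z)
  read b, top Z: go to q2, push Z → (q2, abbbb, Z)
  read a, top Z: go to q2, push YZ → (q2, bbbb, YZ)
  read b, top Y: go to q4, push ε → (q4, bbb, Z)
  read b, top Z: go to q4, push BZ → (q4, bb, BZ)
  read b, top B: go to q0, push YA → (q0, b, YAZ)
  read b, top Y: go to q4, push Y → (q4, ε, YAZ)
All input consumed; state q4 ∉ F and no further ε-move applies.

Reject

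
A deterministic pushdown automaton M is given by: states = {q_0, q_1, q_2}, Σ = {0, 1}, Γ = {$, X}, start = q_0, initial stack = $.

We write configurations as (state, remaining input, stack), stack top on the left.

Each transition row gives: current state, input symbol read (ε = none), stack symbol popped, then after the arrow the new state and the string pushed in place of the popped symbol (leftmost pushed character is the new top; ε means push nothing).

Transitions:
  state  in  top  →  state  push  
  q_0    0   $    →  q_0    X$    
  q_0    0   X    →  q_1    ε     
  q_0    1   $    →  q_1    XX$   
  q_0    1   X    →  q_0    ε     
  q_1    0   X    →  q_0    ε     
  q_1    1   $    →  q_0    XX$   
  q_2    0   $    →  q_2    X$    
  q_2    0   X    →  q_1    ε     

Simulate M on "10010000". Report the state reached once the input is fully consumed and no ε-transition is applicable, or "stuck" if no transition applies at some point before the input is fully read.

q_1

(q_0, 10010000, $)
  read 1, top $: go to q_1, push XX$ → (q_1, 0010000, XX$)
  read 0, top X: go to q_0, push ε → (q_0, 010000, X$)
  read 0, top X: go to q_1, push ε → (q_1, 10000, $)
  read 1, top $: go to q_0, push XX$ → (q_0, 0000, XX$)
  read 0, top X: go to q_1, push ε → (q_1, 000, X$)
  read 0, top X: go to q_0, push ε → (q_0, 00, $)
  read 0, top $: go to q_0, push X$ → (q_0, 0, X$)
  read 0, top X: go to q_1, push ε → (q_1, ε, $)
All input consumed; M is in state q_1.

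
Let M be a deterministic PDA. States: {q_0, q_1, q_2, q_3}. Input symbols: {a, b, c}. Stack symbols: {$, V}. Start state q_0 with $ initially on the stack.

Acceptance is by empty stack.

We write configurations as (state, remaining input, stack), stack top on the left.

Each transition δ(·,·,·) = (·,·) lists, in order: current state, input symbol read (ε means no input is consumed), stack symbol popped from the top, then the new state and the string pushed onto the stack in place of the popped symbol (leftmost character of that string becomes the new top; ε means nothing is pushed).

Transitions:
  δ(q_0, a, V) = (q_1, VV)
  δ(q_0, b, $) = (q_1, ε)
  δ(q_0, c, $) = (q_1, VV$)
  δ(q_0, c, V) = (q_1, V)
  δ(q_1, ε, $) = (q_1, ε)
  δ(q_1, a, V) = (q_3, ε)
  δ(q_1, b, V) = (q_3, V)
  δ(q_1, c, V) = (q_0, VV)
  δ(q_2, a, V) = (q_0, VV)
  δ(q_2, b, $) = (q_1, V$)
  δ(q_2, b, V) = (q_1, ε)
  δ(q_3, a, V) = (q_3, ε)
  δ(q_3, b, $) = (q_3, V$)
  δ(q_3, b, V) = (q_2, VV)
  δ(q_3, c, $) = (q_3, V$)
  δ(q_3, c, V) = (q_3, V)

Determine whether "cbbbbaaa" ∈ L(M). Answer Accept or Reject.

Reject

(q_0, cbbbbaaa, $)
  read c, top $: go to q_1, push VV$ → (q_1, bbbbaaa, VV$)
  read b, top V: go to q_3, push V → (q_3, bbbaaa, VV$)
  read b, top V: go to q_2, push VV → (q_2, bbaaa, VVV$)
  read b, top V: go to q_1, push ε → (q_1, baaa, VV$)
  read b, top V: go to q_3, push V → (q_3, aaa, VV$)
  read a, top V: go to q_3, push ε → (q_3, aa, V$)
  read a, top V: go to q_3, push ε → (q_3, a, $)
No transition applies at (q_3, a, $); input not fully consumed.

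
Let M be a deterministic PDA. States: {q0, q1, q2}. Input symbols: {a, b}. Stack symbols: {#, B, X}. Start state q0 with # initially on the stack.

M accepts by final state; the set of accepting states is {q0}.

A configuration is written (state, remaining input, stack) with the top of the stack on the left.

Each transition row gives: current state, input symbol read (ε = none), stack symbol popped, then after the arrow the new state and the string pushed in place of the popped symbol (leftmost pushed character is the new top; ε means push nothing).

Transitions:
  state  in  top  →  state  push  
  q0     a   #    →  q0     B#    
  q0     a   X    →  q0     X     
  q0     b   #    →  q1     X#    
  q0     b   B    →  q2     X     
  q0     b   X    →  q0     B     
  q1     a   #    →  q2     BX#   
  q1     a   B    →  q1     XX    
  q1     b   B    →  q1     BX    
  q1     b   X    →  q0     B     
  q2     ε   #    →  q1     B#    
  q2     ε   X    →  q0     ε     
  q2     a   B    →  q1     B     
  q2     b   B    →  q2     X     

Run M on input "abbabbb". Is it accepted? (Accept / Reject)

Reject

(q0, abbabbb, #)
  read a, top #: go to q0, push B# → (q0, bbabbb, B#)
  read b, top B: go to q2, push X → (q2, babbb, X#)
  ε-move, top X: go to q0, push ε → (q0, babbb, #)
  read b, top #: go to q1, push X# → (q1, abbb, X#)
No transition applies at (q1, abbb, X#); input not fully consumed.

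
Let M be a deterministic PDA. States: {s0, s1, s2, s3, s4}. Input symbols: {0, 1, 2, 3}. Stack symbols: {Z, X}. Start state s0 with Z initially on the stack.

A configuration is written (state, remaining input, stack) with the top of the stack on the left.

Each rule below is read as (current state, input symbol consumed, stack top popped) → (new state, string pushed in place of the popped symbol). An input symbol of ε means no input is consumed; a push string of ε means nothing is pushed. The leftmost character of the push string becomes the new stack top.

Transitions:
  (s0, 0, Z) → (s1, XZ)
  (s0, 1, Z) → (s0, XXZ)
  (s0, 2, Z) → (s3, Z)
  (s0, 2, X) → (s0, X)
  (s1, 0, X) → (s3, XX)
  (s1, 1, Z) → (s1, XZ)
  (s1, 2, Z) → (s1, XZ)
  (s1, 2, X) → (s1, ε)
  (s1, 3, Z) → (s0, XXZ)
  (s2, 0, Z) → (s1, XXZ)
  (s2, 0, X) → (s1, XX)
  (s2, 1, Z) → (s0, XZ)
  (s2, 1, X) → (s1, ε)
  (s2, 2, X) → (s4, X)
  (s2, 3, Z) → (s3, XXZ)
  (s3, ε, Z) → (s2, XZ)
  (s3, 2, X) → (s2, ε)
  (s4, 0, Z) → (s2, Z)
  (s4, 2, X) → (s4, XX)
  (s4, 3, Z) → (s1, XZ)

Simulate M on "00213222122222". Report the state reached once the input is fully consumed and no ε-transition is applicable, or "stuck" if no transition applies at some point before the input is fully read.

stuck

(s0, 00213222122222, Z)
  read 0, top Z: go to s1, push XZ → (s1, 0213222122222, XZ)
  read 0, top X: go to s3, push XX → (s3, 213222122222, XXZ)
  read 2, top X: go to s2, push ε → (s2, 13222122222, XZ)
  read 1, top X: go to s1, push ε → (s1, 3222122222, Z)
  read 3, top Z: go to s0, push XXZ → (s0, 222122222, XXZ)
  read 2, top X: go to s0, push X → (s0, 22122222, XXZ)
  read 2, top X: go to s0, push X → (s0, 2122222, XXZ)
  read 2, top X: go to s0, push X → (s0, 122222, XXZ)
No transition for (s0, 1, top X); M blocks with input 122222 remaining.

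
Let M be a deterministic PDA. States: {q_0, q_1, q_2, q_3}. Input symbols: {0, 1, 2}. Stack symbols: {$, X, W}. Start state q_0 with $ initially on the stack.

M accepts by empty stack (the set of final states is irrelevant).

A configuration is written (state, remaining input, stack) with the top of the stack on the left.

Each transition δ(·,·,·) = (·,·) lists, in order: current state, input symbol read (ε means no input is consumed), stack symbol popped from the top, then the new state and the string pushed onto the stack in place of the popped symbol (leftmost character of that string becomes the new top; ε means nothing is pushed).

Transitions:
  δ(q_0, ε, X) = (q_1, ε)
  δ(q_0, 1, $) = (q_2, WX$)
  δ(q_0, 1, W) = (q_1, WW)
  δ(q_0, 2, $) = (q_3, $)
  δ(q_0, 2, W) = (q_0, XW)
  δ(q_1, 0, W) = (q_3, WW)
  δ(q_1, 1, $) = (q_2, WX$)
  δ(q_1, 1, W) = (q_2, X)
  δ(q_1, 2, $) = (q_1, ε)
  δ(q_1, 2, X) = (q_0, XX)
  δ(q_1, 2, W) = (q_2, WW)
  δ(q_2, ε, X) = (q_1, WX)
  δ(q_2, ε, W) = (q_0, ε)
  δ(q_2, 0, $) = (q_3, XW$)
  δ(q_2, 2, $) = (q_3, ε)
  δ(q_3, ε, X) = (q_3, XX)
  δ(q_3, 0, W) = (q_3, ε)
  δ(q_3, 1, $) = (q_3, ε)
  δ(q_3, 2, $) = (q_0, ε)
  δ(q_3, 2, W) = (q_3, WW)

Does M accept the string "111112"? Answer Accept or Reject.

(q_0, 111112, $)
  read 1, top $: go to q_2, push WX$ → (q_2, 11112, WX$)
  ε-move, top W: go to q_0, push ε → (q_0, 11112, X$)
  ε-move, top X: go to q_1, push ε → (q_1, 11112, $)
  read 1, top $: go to q_2, push WX$ → (q_2, 1112, WX$)
  ε-move, top W: go to q_0, push ε → (q_0, 1112, X$)
  ε-move, top X: go to q_1, push ε → (q_1, 1112, $)
  read 1, top $: go to q_2, push WX$ → (q_2, 112, WX$)
  ε-move, top W: go to q_0, push ε → (q_0, 112, X$)
  ε-move, top X: go to q_1, push ε → (q_1, 112, $)
  read 1, top $: go to q_2, push WX$ → (q_2, 12, WX$)
  ε-move, top W: go to q_0, push ε → (q_0, 12, X$)
  ε-move, top X: go to q_1, push ε → (q_1, 12, $)
  read 1, top $: go to q_2, push WX$ → (q_2, 2, WX$)
  ε-move, top W: go to q_0, push ε → (q_0, 2, X$)
  ε-move, top X: go to q_1, push ε → (q_1, 2, $)
  read 2, top $: go to q_1, push ε → (q_1, ε, ε)
All input consumed and the stack is empty.

Accept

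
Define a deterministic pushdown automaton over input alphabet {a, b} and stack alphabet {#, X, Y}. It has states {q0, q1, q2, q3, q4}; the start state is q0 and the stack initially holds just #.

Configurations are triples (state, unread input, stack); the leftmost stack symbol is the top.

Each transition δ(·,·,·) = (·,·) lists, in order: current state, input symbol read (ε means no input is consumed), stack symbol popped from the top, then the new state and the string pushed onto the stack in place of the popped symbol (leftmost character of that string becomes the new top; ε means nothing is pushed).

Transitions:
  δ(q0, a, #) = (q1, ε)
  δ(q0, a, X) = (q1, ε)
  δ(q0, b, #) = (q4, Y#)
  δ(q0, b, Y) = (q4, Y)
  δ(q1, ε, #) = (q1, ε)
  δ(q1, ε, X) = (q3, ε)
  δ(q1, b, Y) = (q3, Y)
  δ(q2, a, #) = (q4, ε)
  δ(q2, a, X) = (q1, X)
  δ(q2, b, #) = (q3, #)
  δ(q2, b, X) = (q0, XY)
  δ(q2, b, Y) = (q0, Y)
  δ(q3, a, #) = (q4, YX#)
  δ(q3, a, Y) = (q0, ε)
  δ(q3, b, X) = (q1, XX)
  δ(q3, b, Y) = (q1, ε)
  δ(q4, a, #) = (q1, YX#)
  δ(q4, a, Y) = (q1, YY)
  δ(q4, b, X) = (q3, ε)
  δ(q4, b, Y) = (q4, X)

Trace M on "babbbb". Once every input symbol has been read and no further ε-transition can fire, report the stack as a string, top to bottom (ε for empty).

ε

(q0, babbbb, #)
  read b, top #: go to q4, push Y# → (q4, abbbb, Y#)
  read a, top Y: go to q1, push YY → (q1, bbbb, YY#)
  read b, top Y: go to q3, push Y → (q3, bbb, YY#)
  read b, top Y: go to q1, push ε → (q1, bb, Y#)
  read b, top Y: go to q3, push Y → (q3, b, Y#)
  read b, top Y: go to q1, push ε → (q1, ε, #)
  ε-move, top #: go to q1, push ε → (q1, ε, ε)
All input consumed in state q1 with stack ε.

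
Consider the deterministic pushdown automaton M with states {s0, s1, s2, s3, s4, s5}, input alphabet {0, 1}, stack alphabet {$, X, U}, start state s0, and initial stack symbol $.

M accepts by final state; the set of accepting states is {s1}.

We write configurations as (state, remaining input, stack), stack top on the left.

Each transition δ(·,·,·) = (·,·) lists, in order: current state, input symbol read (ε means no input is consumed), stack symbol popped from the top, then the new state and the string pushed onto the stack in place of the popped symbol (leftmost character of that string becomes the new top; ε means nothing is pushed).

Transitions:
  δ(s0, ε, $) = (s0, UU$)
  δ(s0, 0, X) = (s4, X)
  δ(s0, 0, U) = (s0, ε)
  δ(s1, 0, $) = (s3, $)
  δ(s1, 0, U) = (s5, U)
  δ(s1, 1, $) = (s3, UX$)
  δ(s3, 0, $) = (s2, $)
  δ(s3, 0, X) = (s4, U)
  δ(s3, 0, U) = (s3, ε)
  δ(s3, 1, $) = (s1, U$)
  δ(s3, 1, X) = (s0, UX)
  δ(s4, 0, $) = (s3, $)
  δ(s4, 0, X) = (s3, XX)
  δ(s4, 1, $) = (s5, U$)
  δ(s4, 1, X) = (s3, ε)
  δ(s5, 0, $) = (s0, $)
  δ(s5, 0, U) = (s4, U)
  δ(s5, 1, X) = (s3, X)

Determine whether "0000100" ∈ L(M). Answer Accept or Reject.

(s0, 0000100, $)
  ε-move, top $: go to s0, push UU$ → (s0, 0000100, UU$)
  read 0, top U: go to s0, push ε → (s0, 000100, U$)
  read 0, top U: go to s0, push ε → (s0, 00100, $)
  ε-move, top $: go to s0, push UU$ → (s0, 00100, UU$)
  read 0, top U: go to s0, push ε → (s0, 0100, U$)
  read 0, top U: go to s0, push ε → (s0, 100, $)
  ε-move, top $: go to s0, push UU$ → (s0, 100, UU$)
No transition applies at (s0, 100, UU$); input not fully consumed.

Reject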